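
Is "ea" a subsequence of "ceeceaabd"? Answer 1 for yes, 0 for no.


Check if "ea" is a subsequence of "ceeceaabd"
Greedy scan:
  Position 0 ('c'): no match needed
  Position 1 ('e'): matches sub[0] = 'e'
  Position 2 ('e'): no match needed
  Position 3 ('c'): no match needed
  Position 4 ('e'): no match needed
  Position 5 ('a'): matches sub[1] = 'a'
  Position 6 ('a'): no match needed
  Position 7 ('b'): no match needed
  Position 8 ('d'): no match needed
All 2 characters matched => is a subsequence

1


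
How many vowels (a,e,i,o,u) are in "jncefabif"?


Input: jncefabif
Checking each character:
  'j' at position 0: consonant
  'n' at position 1: consonant
  'c' at position 2: consonant
  'e' at position 3: vowel (running total: 1)
  'f' at position 4: consonant
  'a' at position 5: vowel (running total: 2)
  'b' at position 6: consonant
  'i' at position 7: vowel (running total: 3)
  'f' at position 8: consonant
Total vowels: 3

3


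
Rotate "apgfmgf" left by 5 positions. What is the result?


Input: "apgfmgf", rotate left by 5
First 5 characters: "apgfm"
Remaining characters: "gf"
Concatenate remaining + first: "gf" + "apgfm" = "gfapgfm"

gfapgfm


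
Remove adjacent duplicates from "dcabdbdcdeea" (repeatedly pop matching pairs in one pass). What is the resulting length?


Input: dcabdbdcdeea
Stack-based adjacent duplicate removal:
  Read 'd': push. Stack: d
  Read 'c': push. Stack: dc
  Read 'a': push. Stack: dca
  Read 'b': push. Stack: dcab
  Read 'd': push. Stack: dcabd
  Read 'b': push. Stack: dcabdb
  Read 'd': push. Stack: dcabdbd
  Read 'c': push. Stack: dcabdbdc
  Read 'd': push. Stack: dcabdbdcd
  Read 'e': push. Stack: dcabdbdcde
  Read 'e': matches stack top 'e' => pop. Stack: dcabdbdcd
  Read 'a': push. Stack: dcabdbdcda
Final stack: "dcabdbdcda" (length 10)

10


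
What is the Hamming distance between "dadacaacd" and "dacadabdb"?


Comparing "dadacaacd" and "dacadabdb" position by position:
  Position 0: 'd' vs 'd' => same
  Position 1: 'a' vs 'a' => same
  Position 2: 'd' vs 'c' => differ
  Position 3: 'a' vs 'a' => same
  Position 4: 'c' vs 'd' => differ
  Position 5: 'a' vs 'a' => same
  Position 6: 'a' vs 'b' => differ
  Position 7: 'c' vs 'd' => differ
  Position 8: 'd' vs 'b' => differ
Total differences (Hamming distance): 5

5


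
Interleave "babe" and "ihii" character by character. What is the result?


Interleaving "babe" and "ihii":
  Position 0: 'b' from first, 'i' from second => "bi"
  Position 1: 'a' from first, 'h' from second => "ah"
  Position 2: 'b' from first, 'i' from second => "bi"
  Position 3: 'e' from first, 'i' from second => "ei"
Result: biahbiei

biahbiei


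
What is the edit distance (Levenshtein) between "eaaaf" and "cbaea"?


Computing edit distance: "eaaaf" -> "cbaea"
DP table:
           c    b    a    e    a
      0    1    2    3    4    5
  e   1    1    2    3    3    4
  a   2    2    2    2    3    3
  a   3    3    3    2    3    3
  a   4    4    4    3    3    3
  f   5    5    5    4    4    4
Edit distance = dp[5][5] = 4

4


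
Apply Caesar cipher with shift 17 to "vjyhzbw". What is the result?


Caesar cipher: shift "vjyhzbw" by 17
  'v' (pos 21) + 17 = pos 12 = 'm'
  'j' (pos 9) + 17 = pos 0 = 'a'
  'y' (pos 24) + 17 = pos 15 = 'p'
  'h' (pos 7) + 17 = pos 24 = 'y'
  'z' (pos 25) + 17 = pos 16 = 'q'
  'b' (pos 1) + 17 = pos 18 = 's'
  'w' (pos 22) + 17 = pos 13 = 'n'
Result: mapyqsn

mapyqsn


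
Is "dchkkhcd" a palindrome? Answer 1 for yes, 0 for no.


Input: dchkkhcd
Reversed: dchkkhcd
  Compare pos 0 ('d') with pos 7 ('d'): match
  Compare pos 1 ('c') with pos 6 ('c'): match
  Compare pos 2 ('h') with pos 5 ('h'): match
  Compare pos 3 ('k') with pos 4 ('k'): match
Result: palindrome

1


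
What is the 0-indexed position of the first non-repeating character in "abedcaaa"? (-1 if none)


Input: abedcaaa
Character frequencies:
  'a': 4
  'b': 1
  'c': 1
  'd': 1
  'e': 1
Scanning left to right for freq == 1:
  Position 0 ('a'): freq=4, skip
  Position 1 ('b'): unique! => answer = 1

1


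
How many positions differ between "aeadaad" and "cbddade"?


Comparing "aeadaad" and "cbddade" position by position:
  Position 0: 'a' vs 'c' => DIFFER
  Position 1: 'e' vs 'b' => DIFFER
  Position 2: 'a' vs 'd' => DIFFER
  Position 3: 'd' vs 'd' => same
  Position 4: 'a' vs 'a' => same
  Position 5: 'a' vs 'd' => DIFFER
  Position 6: 'd' vs 'e' => DIFFER
Positions that differ: 5

5


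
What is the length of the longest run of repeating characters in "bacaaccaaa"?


Input: "bacaaccaaa"
Scanning for longest run:
  Position 1 ('a'): new char, reset run to 1
  Position 2 ('c'): new char, reset run to 1
  Position 3 ('a'): new char, reset run to 1
  Position 4 ('a'): continues run of 'a', length=2
  Position 5 ('c'): new char, reset run to 1
  Position 6 ('c'): continues run of 'c', length=2
  Position 7 ('a'): new char, reset run to 1
  Position 8 ('a'): continues run of 'a', length=2
  Position 9 ('a'): continues run of 'a', length=3
Longest run: 'a' with length 3

3


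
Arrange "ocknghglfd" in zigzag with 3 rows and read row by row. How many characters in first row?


Zigzag "ocknghglfd" into 3 rows:
Placing characters:
  'o' => row 0
  'c' => row 1
  'k' => row 2
  'n' => row 1
  'g' => row 0
  'h' => row 1
  'g' => row 2
  'l' => row 1
  'f' => row 0
  'd' => row 1
Rows:
  Row 0: "ogf"
  Row 1: "cnhld"
  Row 2: "kg"
First row length: 3

3


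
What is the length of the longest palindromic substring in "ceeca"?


Input: "ceeca"
Checking substrings for palindromes:
  [0:4] "ceec" (len 4) => palindrome
  [1:3] "ee" (len 2) => palindrome
Longest palindromic substring: "ceec" with length 4

4


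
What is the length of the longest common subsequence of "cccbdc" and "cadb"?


LCS of "cccbdc" and "cadb"
DP table:
           c    a    d    b
      0    0    0    0    0
  c   0    1    1    1    1
  c   0    1    1    1    1
  c   0    1    1    1    1
  b   0    1    1    1    2
  d   0    1    1    2    2
  c   0    1    1    2    2
LCS length = dp[6][4] = 2

2


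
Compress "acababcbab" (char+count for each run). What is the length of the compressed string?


Input: acababcbab
Runs:
  'a' x 1 => "a1"
  'c' x 1 => "c1"
  'a' x 1 => "a1"
  'b' x 1 => "b1"
  'a' x 1 => "a1"
  'b' x 1 => "b1"
  'c' x 1 => "c1"
  'b' x 1 => "b1"
  'a' x 1 => "a1"
  'b' x 1 => "b1"
Compressed: "a1c1a1b1a1b1c1b1a1b1"
Compressed length: 20

20


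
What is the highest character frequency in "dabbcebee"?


Input: dabbcebee
Character counts:
  'a': 1
  'b': 3
  'c': 1
  'd': 1
  'e': 3
Maximum frequency: 3

3


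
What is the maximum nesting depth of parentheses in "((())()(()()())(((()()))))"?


Input: "((())()(()()())(((()()))))"
Tracking depth:
  Position 0 '(': depth becomes 1
  Position 1 '(': depth becomes 2
  Position 2 '(': depth becomes 3
  Position 3 ')': depth becomes 2
  Position 4 ')': depth becomes 1
  Position 5 '(': depth becomes 2
  Position 6 ')': depth becomes 1
  Position 7 '(': depth becomes 2
  Position 8 '(': depth becomes 3
  Position 9 ')': depth becomes 2
  Position 10 '(': depth becomes 3
  Position 11 ')': depth becomes 2
  Position 12 '(': depth becomes 3
  Position 13 ')': depth becomes 2
  Position 14 ')': depth becomes 1
  Position 15 '(': depth becomes 2
  Position 16 '(': depth becomes 3
  Position 17 '(': depth becomes 4
  Position 18 '(': depth becomes 5
  Position 19 ')': depth becomes 4
  Position 20 '(': depth becomes 5
  Position 21 ')': depth becomes 4
  Position 22 ')': depth becomes 3
  Position 23 ')': depth becomes 2
  Position 24 ')': depth becomes 1
  Position 25 ')': depth becomes 0
Maximum depth reached: 5

5


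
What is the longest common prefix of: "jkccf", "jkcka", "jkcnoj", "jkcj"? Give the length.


Words: jkccf, jkcka, jkcnoj, jkcj
  Position 0: all 'j' => match
  Position 1: all 'k' => match
  Position 2: all 'c' => match
  Position 3: ('c', 'k', 'n', 'j') => mismatch, stop
LCP = "jkc" (length 3)

3


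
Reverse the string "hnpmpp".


Input: hnpmpp
Reading characters right to left:
  Position 5: 'p'
  Position 4: 'p'
  Position 3: 'm'
  Position 2: 'p'
  Position 1: 'n'
  Position 0: 'h'
Reversed: ppmpnh

ppmpnh


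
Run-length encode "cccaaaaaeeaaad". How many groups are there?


Input: cccaaaaaeeaaad
Scanning for consecutive runs:
  Group 1: 'c' x 3 (positions 0-2)
  Group 2: 'a' x 5 (positions 3-7)
  Group 3: 'e' x 2 (positions 8-9)
  Group 4: 'a' x 3 (positions 10-12)
  Group 5: 'd' x 1 (positions 13-13)
Total groups: 5

5


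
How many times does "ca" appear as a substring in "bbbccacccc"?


Searching for "ca" in "bbbccacccc"
Scanning each position:
  Position 0: "bb" => no
  Position 1: "bb" => no
  Position 2: "bc" => no
  Position 3: "cc" => no
  Position 4: "ca" => MATCH
  Position 5: "ac" => no
  Position 6: "cc" => no
  Position 7: "cc" => no
  Position 8: "cc" => no
Total occurrences: 1

1


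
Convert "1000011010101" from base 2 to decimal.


Input: "1000011010101" in base 2
Positional expansion:
  Digit '1' (value 1) x 2^12 = 4096
  Digit '0' (value 0) x 2^11 = 0
  Digit '0' (value 0) x 2^10 = 0
  Digit '0' (value 0) x 2^9 = 0
  Digit '0' (value 0) x 2^8 = 0
  Digit '1' (value 1) x 2^7 = 128
  Digit '1' (value 1) x 2^6 = 64
  Digit '0' (value 0) x 2^5 = 0
  Digit '1' (value 1) x 2^4 = 16
  Digit '0' (value 0) x 2^3 = 0
  Digit '1' (value 1) x 2^2 = 4
  Digit '0' (value 0) x 2^1 = 0
  Digit '1' (value 1) x 2^0 = 1
Sum = 4309

4309


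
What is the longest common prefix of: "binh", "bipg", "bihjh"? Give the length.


Words: binh, bipg, bihjh
  Position 0: all 'b' => match
  Position 1: all 'i' => match
  Position 2: ('n', 'p', 'h') => mismatch, stop
LCP = "bi" (length 2)

2


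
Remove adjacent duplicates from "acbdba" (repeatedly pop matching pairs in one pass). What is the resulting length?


Input: acbdba
Stack-based adjacent duplicate removal:
  Read 'a': push. Stack: a
  Read 'c': push. Stack: ac
  Read 'b': push. Stack: acb
  Read 'd': push. Stack: acbd
  Read 'b': push. Stack: acbdb
  Read 'a': push. Stack: acbdba
Final stack: "acbdba" (length 6)

6


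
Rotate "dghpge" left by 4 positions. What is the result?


Input: "dghpge", rotate left by 4
First 4 characters: "dghp"
Remaining characters: "ge"
Concatenate remaining + first: "ge" + "dghp" = "gedghp"

gedghp


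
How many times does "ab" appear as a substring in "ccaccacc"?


Searching for "ab" in "ccaccacc"
Scanning each position:
  Position 0: "cc" => no
  Position 1: "ca" => no
  Position 2: "ac" => no
  Position 3: "cc" => no
  Position 4: "ca" => no
  Position 5: "ac" => no
  Position 6: "cc" => no
Total occurrences: 0

0


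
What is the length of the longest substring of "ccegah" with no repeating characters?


Input: "ccegah"
Sliding window (track last position of each char):
  Position 0 ('c'): window [0,0] length 1 -- new best
  Position 1 ('c'): repeat (last at 0), move window start to 1
  Position 1 ('c'): window [1,1] length 1
  Position 2 ('e'): window [1,2] length 2 -- new best
  Position 3 ('g'): window [1,3] length 3 -- new best
  Position 4 ('a'): window [1,4] length 4 -- new best
  Position 5 ('h'): window [1,5] length 5 -- new best
Longest substring with no repeats: "cegah" with length 5

5


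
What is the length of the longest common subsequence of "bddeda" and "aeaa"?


LCS of "bddeda" and "aeaa"
DP table:
           a    e    a    a
      0    0    0    0    0
  b   0    0    0    0    0
  d   0    0    0    0    0
  d   0    0    0    0    0
  e   0    0    1    1    1
  d   0    0    1    1    1
  a   0    1    1    2    2
LCS length = dp[6][4] = 2

2


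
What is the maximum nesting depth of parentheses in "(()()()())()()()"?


Input: "(()()()())()()()"
Tracking depth:
  Position 0 '(': depth becomes 1
  Position 1 '(': depth becomes 2
  Position 2 ')': depth becomes 1
  Position 3 '(': depth becomes 2
  Position 4 ')': depth becomes 1
  Position 5 '(': depth becomes 2
  Position 6 ')': depth becomes 1
  Position 7 '(': depth becomes 2
  Position 8 ')': depth becomes 1
  Position 9 ')': depth becomes 0
  Position 10 '(': depth becomes 1
  Position 11 ')': depth becomes 0
  Position 12 '(': depth becomes 1
  Position 13 ')': depth becomes 0
  Position 14 '(': depth becomes 1
  Position 15 ')': depth becomes 0
Maximum depth reached: 2

2


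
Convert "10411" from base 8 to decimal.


Input: "10411" in base 8
Positional expansion:
  Digit '1' (value 1) x 8^4 = 4096
  Digit '0' (value 0) x 8^3 = 0
  Digit '4' (value 4) x 8^2 = 256
  Digit '1' (value 1) x 8^1 = 8
  Digit '1' (value 1) x 8^0 = 1
Sum = 4361

4361


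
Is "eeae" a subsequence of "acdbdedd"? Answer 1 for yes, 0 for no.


Check if "eeae" is a subsequence of "acdbdedd"
Greedy scan:
  Position 0 ('a'): no match needed
  Position 1 ('c'): no match needed
  Position 2 ('d'): no match needed
  Position 3 ('b'): no match needed
  Position 4 ('d'): no match needed
  Position 5 ('e'): matches sub[0] = 'e'
  Position 6 ('d'): no match needed
  Position 7 ('d'): no match needed
Only matched 1/4 characters => not a subsequence

0


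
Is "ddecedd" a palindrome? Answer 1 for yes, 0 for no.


Input: ddecedd
Reversed: ddecedd
  Compare pos 0 ('d') with pos 6 ('d'): match
  Compare pos 1 ('d') with pos 5 ('d'): match
  Compare pos 2 ('e') with pos 4 ('e'): match
Result: palindrome

1


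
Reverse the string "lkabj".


Input: lkabj
Reading characters right to left:
  Position 4: 'j'
  Position 3: 'b'
  Position 2: 'a'
  Position 1: 'k'
  Position 0: 'l'
Reversed: jbakl

jbakl


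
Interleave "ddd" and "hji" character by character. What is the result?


Interleaving "ddd" and "hji":
  Position 0: 'd' from first, 'h' from second => "dh"
  Position 1: 'd' from first, 'j' from second => "dj"
  Position 2: 'd' from first, 'i' from second => "di"
Result: dhdjdi

dhdjdi


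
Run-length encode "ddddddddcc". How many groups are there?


Input: ddddddddcc
Scanning for consecutive runs:
  Group 1: 'd' x 8 (positions 0-7)
  Group 2: 'c' x 2 (positions 8-9)
Total groups: 2

2


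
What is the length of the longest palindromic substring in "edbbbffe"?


Input: "edbbbffe"
Checking substrings for palindromes:
  [2:5] "bbb" (len 3) => palindrome
  [2:4] "bb" (len 2) => palindrome
  [3:5] "bb" (len 2) => palindrome
  [5:7] "ff" (len 2) => palindrome
Longest palindromic substring: "bbb" with length 3

3


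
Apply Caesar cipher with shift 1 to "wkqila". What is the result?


Caesar cipher: shift "wkqila" by 1
  'w' (pos 22) + 1 = pos 23 = 'x'
  'k' (pos 10) + 1 = pos 11 = 'l'
  'q' (pos 16) + 1 = pos 17 = 'r'
  'i' (pos 8) + 1 = pos 9 = 'j'
  'l' (pos 11) + 1 = pos 12 = 'm'
  'a' (pos 0) + 1 = pos 1 = 'b'
Result: xlrjmb

xlrjmb


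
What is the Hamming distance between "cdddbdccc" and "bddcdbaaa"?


Comparing "cdddbdccc" and "bddcdbaaa" position by position:
  Position 0: 'c' vs 'b' => differ
  Position 1: 'd' vs 'd' => same
  Position 2: 'd' vs 'd' => same
  Position 3: 'd' vs 'c' => differ
  Position 4: 'b' vs 'd' => differ
  Position 5: 'd' vs 'b' => differ
  Position 6: 'c' vs 'a' => differ
  Position 7: 'c' vs 'a' => differ
  Position 8: 'c' vs 'a' => differ
Total differences (Hamming distance): 7

7


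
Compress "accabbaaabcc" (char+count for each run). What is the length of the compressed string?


Input: accabbaaabcc
Runs:
  'a' x 1 => "a1"
  'c' x 2 => "c2"
  'a' x 1 => "a1"
  'b' x 2 => "b2"
  'a' x 3 => "a3"
  'b' x 1 => "b1"
  'c' x 2 => "c2"
Compressed: "a1c2a1b2a3b1c2"
Compressed length: 14

14


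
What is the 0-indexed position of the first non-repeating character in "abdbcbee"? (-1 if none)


Input: abdbcbee
Character frequencies:
  'a': 1
  'b': 3
  'c': 1
  'd': 1
  'e': 2
Scanning left to right for freq == 1:
  Position 0 ('a'): unique! => answer = 0

0


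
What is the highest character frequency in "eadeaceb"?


Input: eadeaceb
Character counts:
  'a': 2
  'b': 1
  'c': 1
  'd': 1
  'e': 3
Maximum frequency: 3

3


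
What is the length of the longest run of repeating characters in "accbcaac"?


Input: "accbcaac"
Scanning for longest run:
  Position 1 ('c'): new char, reset run to 1
  Position 2 ('c'): continues run of 'c', length=2
  Position 3 ('b'): new char, reset run to 1
  Position 4 ('c'): new char, reset run to 1
  Position 5 ('a'): new char, reset run to 1
  Position 6 ('a'): continues run of 'a', length=2
  Position 7 ('c'): new char, reset run to 1
Longest run: 'c' with length 2

2


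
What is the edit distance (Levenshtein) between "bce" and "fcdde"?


Computing edit distance: "bce" -> "fcdde"
DP table:
           f    c    d    d    e
      0    1    2    3    4    5
  b   1    1    2    3    4    5
  c   2    2    1    2    3    4
  e   3    3    2    2    3    3
Edit distance = dp[3][5] = 3

3


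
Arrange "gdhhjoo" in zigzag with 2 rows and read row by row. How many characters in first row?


Zigzag "gdhhjoo" into 2 rows:
Placing characters:
  'g' => row 0
  'd' => row 1
  'h' => row 0
  'h' => row 1
  'j' => row 0
  'o' => row 1
  'o' => row 0
Rows:
  Row 0: "ghjo"
  Row 1: "dho"
First row length: 4

4


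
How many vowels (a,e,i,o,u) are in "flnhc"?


Input: flnhc
Checking each character:
  'f' at position 0: consonant
  'l' at position 1: consonant
  'n' at position 2: consonant
  'h' at position 3: consonant
  'c' at position 4: consonant
Total vowels: 0

0


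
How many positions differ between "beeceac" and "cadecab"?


Comparing "beeceac" and "cadecab" position by position:
  Position 0: 'b' vs 'c' => DIFFER
  Position 1: 'e' vs 'a' => DIFFER
  Position 2: 'e' vs 'd' => DIFFER
  Position 3: 'c' vs 'e' => DIFFER
  Position 4: 'e' vs 'c' => DIFFER
  Position 5: 'a' vs 'a' => same
  Position 6: 'c' vs 'b' => DIFFER
Positions that differ: 6

6


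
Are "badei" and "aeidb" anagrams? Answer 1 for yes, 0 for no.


Strings: "badei", "aeidb"
Sorted first:  abdei
Sorted second: abdei
Sorted forms match => anagrams

1


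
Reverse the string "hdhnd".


Input: hdhnd
Reading characters right to left:
  Position 4: 'd'
  Position 3: 'n'
  Position 2: 'h'
  Position 1: 'd'
  Position 0: 'h'
Reversed: dnhdh

dnhdh


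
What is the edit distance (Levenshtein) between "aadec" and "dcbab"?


Computing edit distance: "aadec" -> "dcbab"
DP table:
           d    c    b    a    b
      0    1    2    3    4    5
  a   1    1    2    3    3    4
  a   2    2    2    3    3    4
  d   3    2    3    3    4    4
  e   4    3    3    4    4    5
  c   5    4    3    4    5    5
Edit distance = dp[5][5] = 5

5


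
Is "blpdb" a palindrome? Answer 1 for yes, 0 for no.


Input: blpdb
Reversed: bdplb
  Compare pos 0 ('b') with pos 4 ('b'): match
  Compare pos 1 ('l') with pos 3 ('d'): MISMATCH
Result: not a palindrome

0


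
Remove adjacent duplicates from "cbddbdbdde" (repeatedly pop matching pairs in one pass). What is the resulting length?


Input: cbddbdbdde
Stack-based adjacent duplicate removal:
  Read 'c': push. Stack: c
  Read 'b': push. Stack: cb
  Read 'd': push. Stack: cbd
  Read 'd': matches stack top 'd' => pop. Stack: cb
  Read 'b': matches stack top 'b' => pop. Stack: c
  Read 'd': push. Stack: cd
  Read 'b': push. Stack: cdb
  Read 'd': push. Stack: cdbd
  Read 'd': matches stack top 'd' => pop. Stack: cdb
  Read 'e': push. Stack: cdbe
Final stack: "cdbe" (length 4)

4


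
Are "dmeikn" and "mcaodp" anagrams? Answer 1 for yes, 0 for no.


Strings: "dmeikn", "mcaodp"
Sorted first:  deikmn
Sorted second: acdmop
Differ at position 0: 'd' vs 'a' => not anagrams

0


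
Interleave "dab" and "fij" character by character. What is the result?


Interleaving "dab" and "fij":
  Position 0: 'd' from first, 'f' from second => "df"
  Position 1: 'a' from first, 'i' from second => "ai"
  Position 2: 'b' from first, 'j' from second => "bj"
Result: dfaibj

dfaibj


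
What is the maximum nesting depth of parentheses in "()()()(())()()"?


Input: "()()()(())()()"
Tracking depth:
  Position 0 '(': depth becomes 1
  Position 1 ')': depth becomes 0
  Position 2 '(': depth becomes 1
  Position 3 ')': depth becomes 0
  Position 4 '(': depth becomes 1
  Position 5 ')': depth becomes 0
  Position 6 '(': depth becomes 1
  Position 7 '(': depth becomes 2
  Position 8 ')': depth becomes 1
  Position 9 ')': depth becomes 0
  Position 10 '(': depth becomes 1
  Position 11 ')': depth becomes 0
  Position 12 '(': depth becomes 1
  Position 13 ')': depth becomes 0
Maximum depth reached: 2

2


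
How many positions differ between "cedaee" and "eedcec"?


Comparing "cedaee" and "eedcec" position by position:
  Position 0: 'c' vs 'e' => DIFFER
  Position 1: 'e' vs 'e' => same
  Position 2: 'd' vs 'd' => same
  Position 3: 'a' vs 'c' => DIFFER
  Position 4: 'e' vs 'e' => same
  Position 5: 'e' vs 'c' => DIFFER
Positions that differ: 3

3


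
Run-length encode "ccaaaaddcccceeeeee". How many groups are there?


Input: ccaaaaddcccceeeeee
Scanning for consecutive runs:
  Group 1: 'c' x 2 (positions 0-1)
  Group 2: 'a' x 4 (positions 2-5)
  Group 3: 'd' x 2 (positions 6-7)
  Group 4: 'c' x 4 (positions 8-11)
  Group 5: 'e' x 6 (positions 12-17)
Total groups: 5

5


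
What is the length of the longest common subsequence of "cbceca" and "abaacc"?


LCS of "cbceca" and "abaacc"
DP table:
           a    b    a    a    c    c
      0    0    0    0    0    0    0
  c   0    0    0    0    0    1    1
  b   0    0    1    1    1    1    1
  c   0    0    1    1    1    2    2
  e   0    0    1    1    1    2    2
  c   0    0    1    1    1    2    3
  a   0    1    1    2    2    2    3
LCS length = dp[6][6] = 3

3


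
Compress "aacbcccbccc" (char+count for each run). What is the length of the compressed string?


Input: aacbcccbccc
Runs:
  'a' x 2 => "a2"
  'c' x 1 => "c1"
  'b' x 1 => "b1"
  'c' x 3 => "c3"
  'b' x 1 => "b1"
  'c' x 3 => "c3"
Compressed: "a2c1b1c3b1c3"
Compressed length: 12

12


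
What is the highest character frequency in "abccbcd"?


Input: abccbcd
Character counts:
  'a': 1
  'b': 2
  'c': 3
  'd': 1
Maximum frequency: 3

3


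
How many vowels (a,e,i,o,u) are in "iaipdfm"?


Input: iaipdfm
Checking each character:
  'i' at position 0: vowel (running total: 1)
  'a' at position 1: vowel (running total: 2)
  'i' at position 2: vowel (running total: 3)
  'p' at position 3: consonant
  'd' at position 4: consonant
  'f' at position 5: consonant
  'm' at position 6: consonant
Total vowels: 3

3


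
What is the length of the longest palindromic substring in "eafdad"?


Input: "eafdad"
Checking substrings for palindromes:
  [3:6] "dad" (len 3) => palindrome
Longest palindromic substring: "dad" with length 3

3


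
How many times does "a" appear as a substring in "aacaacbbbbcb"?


Searching for "a" in "aacaacbbbbcb"
Scanning each position:
  Position 0: "a" => MATCH
  Position 1: "a" => MATCH
  Position 2: "c" => no
  Position 3: "a" => MATCH
  Position 4: "a" => MATCH
  Position 5: "c" => no
  Position 6: "b" => no
  Position 7: "b" => no
  Position 8: "b" => no
  Position 9: "b" => no
  Position 10: "c" => no
  Position 11: "b" => no
Total occurrences: 4

4


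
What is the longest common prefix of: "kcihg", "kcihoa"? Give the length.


Words: kcihg, kcihoa
  Position 0: all 'k' => match
  Position 1: all 'c' => match
  Position 2: all 'i' => match
  Position 3: all 'h' => match
  Position 4: ('g', 'o') => mismatch, stop
LCP = "kcih" (length 4)

4


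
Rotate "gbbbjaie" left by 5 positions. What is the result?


Input: "gbbbjaie", rotate left by 5
First 5 characters: "gbbbj"
Remaining characters: "aie"
Concatenate remaining + first: "aie" + "gbbbj" = "aiegbbbj"

aiegbbbj


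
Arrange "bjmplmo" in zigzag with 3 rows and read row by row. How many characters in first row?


Zigzag "bjmplmo" into 3 rows:
Placing characters:
  'b' => row 0
  'j' => row 1
  'm' => row 2
  'p' => row 1
  'l' => row 0
  'm' => row 1
  'o' => row 2
Rows:
  Row 0: "bl"
  Row 1: "jpm"
  Row 2: "mo"
First row length: 2

2


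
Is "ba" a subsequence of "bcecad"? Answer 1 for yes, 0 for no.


Check if "ba" is a subsequence of "bcecad"
Greedy scan:
  Position 0 ('b'): matches sub[0] = 'b'
  Position 1 ('c'): no match needed
  Position 2 ('e'): no match needed
  Position 3 ('c'): no match needed
  Position 4 ('a'): matches sub[1] = 'a'
  Position 5 ('d'): no match needed
All 2 characters matched => is a subsequence

1


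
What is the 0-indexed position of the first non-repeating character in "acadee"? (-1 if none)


Input: acadee
Character frequencies:
  'a': 2
  'c': 1
  'd': 1
  'e': 2
Scanning left to right for freq == 1:
  Position 0 ('a'): freq=2, skip
  Position 1 ('c'): unique! => answer = 1

1


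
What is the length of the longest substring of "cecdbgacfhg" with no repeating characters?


Input: "cecdbgacfhg"
Sliding window (track last position of each char):
  Position 0 ('c'): window [0,0] length 1 -- new best
  Position 1 ('e'): window [0,1] length 2 -- new best
  Position 2 ('c'): repeat (last at 0), move window start to 1
  Position 2 ('c'): window [1,2] length 2
  Position 3 ('d'): window [1,3] length 3 -- new best
  Position 4 ('b'): window [1,4] length 4 -- new best
  Position 5 ('g'): window [1,5] length 5 -- new best
  Position 6 ('a'): window [1,6] length 6 -- new best
  Position 7 ('c'): repeat (last at 2), move window start to 3
  Position 7 ('c'): window [3,7] length 5
  Position 8 ('f'): window [3,8] length 6
  Position 9 ('h'): window [3,9] length 7 -- new best
  Position 10 ('g'): repeat (last at 5), move window start to 6
  Position 10 ('g'): window [6,10] length 5
Longest substring with no repeats: "dbgacfh" with length 7

7


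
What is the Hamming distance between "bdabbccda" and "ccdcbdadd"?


Comparing "bdabbccda" and "ccdcbdadd" position by position:
  Position 0: 'b' vs 'c' => differ
  Position 1: 'd' vs 'c' => differ
  Position 2: 'a' vs 'd' => differ
  Position 3: 'b' vs 'c' => differ
  Position 4: 'b' vs 'b' => same
  Position 5: 'c' vs 'd' => differ
  Position 6: 'c' vs 'a' => differ
  Position 7: 'd' vs 'd' => same
  Position 8: 'a' vs 'd' => differ
Total differences (Hamming distance): 7

7


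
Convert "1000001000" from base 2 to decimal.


Input: "1000001000" in base 2
Positional expansion:
  Digit '1' (value 1) x 2^9 = 512
  Digit '0' (value 0) x 2^8 = 0
  Digit '0' (value 0) x 2^7 = 0
  Digit '0' (value 0) x 2^6 = 0
  Digit '0' (value 0) x 2^5 = 0
  Digit '0' (value 0) x 2^4 = 0
  Digit '1' (value 1) x 2^3 = 8
  Digit '0' (value 0) x 2^2 = 0
  Digit '0' (value 0) x 2^1 = 0
  Digit '0' (value 0) x 2^0 = 0
Sum = 520

520


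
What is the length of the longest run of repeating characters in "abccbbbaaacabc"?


Input: "abccbbbaaacabc"
Scanning for longest run:
  Position 1 ('b'): new char, reset run to 1
  Position 2 ('c'): new char, reset run to 1
  Position 3 ('c'): continues run of 'c', length=2
  Position 4 ('b'): new char, reset run to 1
  Position 5 ('b'): continues run of 'b', length=2
  Position 6 ('b'): continues run of 'b', length=3
  Position 7 ('a'): new char, reset run to 1
  Position 8 ('a'): continues run of 'a', length=2
  Position 9 ('a'): continues run of 'a', length=3
  Position 10 ('c'): new char, reset run to 1
  Position 11 ('a'): new char, reset run to 1
  Position 12 ('b'): new char, reset run to 1
  Position 13 ('c'): new char, reset run to 1
Longest run: 'b' with length 3

3


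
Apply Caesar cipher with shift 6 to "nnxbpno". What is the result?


Caesar cipher: shift "nnxbpno" by 6
  'n' (pos 13) + 6 = pos 19 = 't'
  'n' (pos 13) + 6 = pos 19 = 't'
  'x' (pos 23) + 6 = pos 3 = 'd'
  'b' (pos 1) + 6 = pos 7 = 'h'
  'p' (pos 15) + 6 = pos 21 = 'v'
  'n' (pos 13) + 6 = pos 19 = 't'
  'o' (pos 14) + 6 = pos 20 = 'u'
Result: ttdhvtu

ttdhvtu


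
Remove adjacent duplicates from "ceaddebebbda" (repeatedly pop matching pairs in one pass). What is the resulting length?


Input: ceaddebebbda
Stack-based adjacent duplicate removal:
  Read 'c': push. Stack: c
  Read 'e': push. Stack: ce
  Read 'a': push. Stack: cea
  Read 'd': push. Stack: cead
  Read 'd': matches stack top 'd' => pop. Stack: cea
  Read 'e': push. Stack: ceae
  Read 'b': push. Stack: ceaeb
  Read 'e': push. Stack: ceaebe
  Read 'b': push. Stack: ceaebeb
  Read 'b': matches stack top 'b' => pop. Stack: ceaebe
  Read 'd': push. Stack: ceaebed
  Read 'a': push. Stack: ceaebeda
Final stack: "ceaebeda" (length 8)

8


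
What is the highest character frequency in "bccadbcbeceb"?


Input: bccadbcbeceb
Character counts:
  'a': 1
  'b': 4
  'c': 4
  'd': 1
  'e': 2
Maximum frequency: 4

4


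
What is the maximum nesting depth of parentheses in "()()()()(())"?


Input: "()()()()(())"
Tracking depth:
  Position 0 '(': depth becomes 1
  Position 1 ')': depth becomes 0
  Position 2 '(': depth becomes 1
  Position 3 ')': depth becomes 0
  Position 4 '(': depth becomes 1
  Position 5 ')': depth becomes 0
  Position 6 '(': depth becomes 1
  Position 7 ')': depth becomes 0
  Position 8 '(': depth becomes 1
  Position 9 '(': depth becomes 2
  Position 10 ')': depth becomes 1
  Position 11 ')': depth becomes 0
Maximum depth reached: 2

2


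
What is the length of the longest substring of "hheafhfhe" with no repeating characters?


Input: "hheafhfhe"
Sliding window (track last position of each char):
  Position 0 ('h'): window [0,0] length 1 -- new best
  Position 1 ('h'): repeat (last at 0), move window start to 1
  Position 1 ('h'): window [1,1] length 1
  Position 2 ('e'): window [1,2] length 2 -- new best
  Position 3 ('a'): window [1,3] length 3 -- new best
  Position 4 ('f'): window [1,4] length 4 -- new best
  Position 5 ('h'): repeat (last at 1), move window start to 2
  Position 5 ('h'): window [2,5] length 4
  Position 6 ('f'): repeat (last at 4), move window start to 5
  Position 6 ('f'): window [5,6] length 2
  Position 7 ('h'): repeat (last at 5), move window start to 6
  Position 7 ('h'): window [6,7] length 2
  Position 8 ('e'): window [6,8] length 3
Longest substring with no repeats: "heaf" with length 4

4


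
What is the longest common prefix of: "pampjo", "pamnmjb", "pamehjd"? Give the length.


Words: pampjo, pamnmjb, pamehjd
  Position 0: all 'p' => match
  Position 1: all 'a' => match
  Position 2: all 'm' => match
  Position 3: ('p', 'n', 'e') => mismatch, stop
LCP = "pam" (length 3)

3


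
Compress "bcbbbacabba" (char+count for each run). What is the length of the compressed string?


Input: bcbbbacabba
Runs:
  'b' x 1 => "b1"
  'c' x 1 => "c1"
  'b' x 3 => "b3"
  'a' x 1 => "a1"
  'c' x 1 => "c1"
  'a' x 1 => "a1"
  'b' x 2 => "b2"
  'a' x 1 => "a1"
Compressed: "b1c1b3a1c1a1b2a1"
Compressed length: 16

16


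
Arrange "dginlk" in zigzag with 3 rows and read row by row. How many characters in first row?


Zigzag "dginlk" into 3 rows:
Placing characters:
  'd' => row 0
  'g' => row 1
  'i' => row 2
  'n' => row 1
  'l' => row 0
  'k' => row 1
Rows:
  Row 0: "dl"
  Row 1: "gnk"
  Row 2: "i"
First row length: 2

2


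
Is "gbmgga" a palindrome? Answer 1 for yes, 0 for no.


Input: gbmgga
Reversed: aggmbg
  Compare pos 0 ('g') with pos 5 ('a'): MISMATCH
  Compare pos 1 ('b') with pos 4 ('g'): MISMATCH
  Compare pos 2 ('m') with pos 3 ('g'): MISMATCH
Result: not a palindrome

0


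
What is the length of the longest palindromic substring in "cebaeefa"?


Input: "cebaeefa"
Checking substrings for palindromes:
  [4:6] "ee" (len 2) => palindrome
Longest palindromic substring: "ee" with length 2

2


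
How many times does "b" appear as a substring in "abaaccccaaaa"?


Searching for "b" in "abaaccccaaaa"
Scanning each position:
  Position 0: "a" => no
  Position 1: "b" => MATCH
  Position 2: "a" => no
  Position 3: "a" => no
  Position 4: "c" => no
  Position 5: "c" => no
  Position 6: "c" => no
  Position 7: "c" => no
  Position 8: "a" => no
  Position 9: "a" => no
  Position 10: "a" => no
  Position 11: "a" => no
Total occurrences: 1

1


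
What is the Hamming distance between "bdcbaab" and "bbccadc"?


Comparing "bdcbaab" and "bbccadc" position by position:
  Position 0: 'b' vs 'b' => same
  Position 1: 'd' vs 'b' => differ
  Position 2: 'c' vs 'c' => same
  Position 3: 'b' vs 'c' => differ
  Position 4: 'a' vs 'a' => same
  Position 5: 'a' vs 'd' => differ
  Position 6: 'b' vs 'c' => differ
Total differences (Hamming distance): 4

4


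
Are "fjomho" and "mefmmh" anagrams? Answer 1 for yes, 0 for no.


Strings: "fjomho", "mefmmh"
Sorted first:  fhjmoo
Sorted second: efhmmm
Differ at position 0: 'f' vs 'e' => not anagrams

0


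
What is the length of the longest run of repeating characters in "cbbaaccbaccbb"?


Input: "cbbaaccbaccbb"
Scanning for longest run:
  Position 1 ('b'): new char, reset run to 1
  Position 2 ('b'): continues run of 'b', length=2
  Position 3 ('a'): new char, reset run to 1
  Position 4 ('a'): continues run of 'a', length=2
  Position 5 ('c'): new char, reset run to 1
  Position 6 ('c'): continues run of 'c', length=2
  Position 7 ('b'): new char, reset run to 1
  Position 8 ('a'): new char, reset run to 1
  Position 9 ('c'): new char, reset run to 1
  Position 10 ('c'): continues run of 'c', length=2
  Position 11 ('b'): new char, reset run to 1
  Position 12 ('b'): continues run of 'b', length=2
Longest run: 'b' with length 2

2


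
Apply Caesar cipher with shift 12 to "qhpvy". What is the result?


Caesar cipher: shift "qhpvy" by 12
  'q' (pos 16) + 12 = pos 2 = 'c'
  'h' (pos 7) + 12 = pos 19 = 't'
  'p' (pos 15) + 12 = pos 1 = 'b'
  'v' (pos 21) + 12 = pos 7 = 'h'
  'y' (pos 24) + 12 = pos 10 = 'k'
Result: ctbhk

ctbhk


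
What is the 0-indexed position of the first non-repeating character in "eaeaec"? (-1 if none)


Input: eaeaec
Character frequencies:
  'a': 2
  'c': 1
  'e': 3
Scanning left to right for freq == 1:
  Position 0 ('e'): freq=3, skip
  Position 1 ('a'): freq=2, skip
  Position 2 ('e'): freq=3, skip
  Position 3 ('a'): freq=2, skip
  Position 4 ('e'): freq=3, skip
  Position 5 ('c'): unique! => answer = 5

5


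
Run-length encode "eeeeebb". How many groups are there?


Input: eeeeebb
Scanning for consecutive runs:
  Group 1: 'e' x 5 (positions 0-4)
  Group 2: 'b' x 2 (positions 5-6)
Total groups: 2

2


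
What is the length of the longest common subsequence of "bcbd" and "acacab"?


LCS of "bcbd" and "acacab"
DP table:
           a    c    a    c    a    b
      0    0    0    0    0    0    0
  b   0    0    0    0    0    0    1
  c   0    0    1    1    1    1    1
  b   0    0    1    1    1    1    2
  d   0    0    1    1    1    1    2
LCS length = dp[4][6] = 2

2


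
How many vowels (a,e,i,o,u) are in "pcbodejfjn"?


Input: pcbodejfjn
Checking each character:
  'p' at position 0: consonant
  'c' at position 1: consonant
  'b' at position 2: consonant
  'o' at position 3: vowel (running total: 1)
  'd' at position 4: consonant
  'e' at position 5: vowel (running total: 2)
  'j' at position 6: consonant
  'f' at position 7: consonant
  'j' at position 8: consonant
  'n' at position 9: consonant
Total vowels: 2

2


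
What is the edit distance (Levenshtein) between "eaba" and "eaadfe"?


Computing edit distance: "eaba" -> "eaadfe"
DP table:
           e    a    a    d    f    e
      0    1    2    3    4    5    6
  e   1    0    1    2    3    4    5
  a   2    1    0    1    2    3    4
  b   3    2    1    1    2    3    4
  a   4    3    2    1    2    3    4
Edit distance = dp[4][6] = 4

4


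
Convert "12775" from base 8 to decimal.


Input: "12775" in base 8
Positional expansion:
  Digit '1' (value 1) x 8^4 = 4096
  Digit '2' (value 2) x 8^3 = 1024
  Digit '7' (value 7) x 8^2 = 448
  Digit '7' (value 7) x 8^1 = 56
  Digit '5' (value 5) x 8^0 = 5
Sum = 5629

5629


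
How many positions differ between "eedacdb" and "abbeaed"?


Comparing "eedacdb" and "abbeaed" position by position:
  Position 0: 'e' vs 'a' => DIFFER
  Position 1: 'e' vs 'b' => DIFFER
  Position 2: 'd' vs 'b' => DIFFER
  Position 3: 'a' vs 'e' => DIFFER
  Position 4: 'c' vs 'a' => DIFFER
  Position 5: 'd' vs 'e' => DIFFER
  Position 6: 'b' vs 'd' => DIFFER
Positions that differ: 7

7


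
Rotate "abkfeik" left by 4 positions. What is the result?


Input: "abkfeik", rotate left by 4
First 4 characters: "abkf"
Remaining characters: "eik"
Concatenate remaining + first: "eik" + "abkf" = "eikabkf"

eikabkf


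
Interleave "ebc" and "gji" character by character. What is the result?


Interleaving "ebc" and "gji":
  Position 0: 'e' from first, 'g' from second => "eg"
  Position 1: 'b' from first, 'j' from second => "bj"
  Position 2: 'c' from first, 'i' from second => "ci"
Result: egbjci

egbjci


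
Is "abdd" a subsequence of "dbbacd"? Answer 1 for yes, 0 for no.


Check if "abdd" is a subsequence of "dbbacd"
Greedy scan:
  Position 0 ('d'): no match needed
  Position 1 ('b'): no match needed
  Position 2 ('b'): no match needed
  Position 3 ('a'): matches sub[0] = 'a'
  Position 4 ('c'): no match needed
  Position 5 ('d'): no match needed
Only matched 1/4 characters => not a subsequence

0


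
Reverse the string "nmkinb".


Input: nmkinb
Reading characters right to left:
  Position 5: 'b'
  Position 4: 'n'
  Position 3: 'i'
  Position 2: 'k'
  Position 1: 'm'
  Position 0: 'n'
Reversed: bnikmn

bnikmn


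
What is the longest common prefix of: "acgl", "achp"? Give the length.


Words: acgl, achp
  Position 0: all 'a' => match
  Position 1: all 'c' => match
  Position 2: ('g', 'h') => mismatch, stop
LCP = "ac" (length 2)

2


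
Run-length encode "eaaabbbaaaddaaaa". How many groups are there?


Input: eaaabbbaaaddaaaa
Scanning for consecutive runs:
  Group 1: 'e' x 1 (positions 0-0)
  Group 2: 'a' x 3 (positions 1-3)
  Group 3: 'b' x 3 (positions 4-6)
  Group 4: 'a' x 3 (positions 7-9)
  Group 5: 'd' x 2 (positions 10-11)
  Group 6: 'a' x 4 (positions 12-15)
Total groups: 6

6


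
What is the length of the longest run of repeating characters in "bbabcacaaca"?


Input: "bbabcacaaca"
Scanning for longest run:
  Position 1 ('b'): continues run of 'b', length=2
  Position 2 ('a'): new char, reset run to 1
  Position 3 ('b'): new char, reset run to 1
  Position 4 ('c'): new char, reset run to 1
  Position 5 ('a'): new char, reset run to 1
  Position 6 ('c'): new char, reset run to 1
  Position 7 ('a'): new char, reset run to 1
  Position 8 ('a'): continues run of 'a', length=2
  Position 9 ('c'): new char, reset run to 1
  Position 10 ('a'): new char, reset run to 1
Longest run: 'b' with length 2

2


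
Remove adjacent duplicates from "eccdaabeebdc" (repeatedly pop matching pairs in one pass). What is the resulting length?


Input: eccdaabeebdc
Stack-based adjacent duplicate removal:
  Read 'e': push. Stack: e
  Read 'c': push. Stack: ec
  Read 'c': matches stack top 'c' => pop. Stack: e
  Read 'd': push. Stack: ed
  Read 'a': push. Stack: eda
  Read 'a': matches stack top 'a' => pop. Stack: ed
  Read 'b': push. Stack: edb
  Read 'e': push. Stack: edbe
  Read 'e': matches stack top 'e' => pop. Stack: edb
  Read 'b': matches stack top 'b' => pop. Stack: ed
  Read 'd': matches stack top 'd' => pop. Stack: e
  Read 'c': push. Stack: ec
Final stack: "ec" (length 2)

2


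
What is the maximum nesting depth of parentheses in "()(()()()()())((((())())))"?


Input: "()(()()()()())((((())())))"
Tracking depth:
  Position 0 '(': depth becomes 1
  Position 1 ')': depth becomes 0
  Position 2 '(': depth becomes 1
  Position 3 '(': depth becomes 2
  Position 4 ')': depth becomes 1
  Position 5 '(': depth becomes 2
  Position 6 ')': depth becomes 1
  Position 7 '(': depth becomes 2
  Position 8 ')': depth becomes 1
  Position 9 '(': depth becomes 2
  Position 10 ')': depth becomes 1
  Position 11 '(': depth becomes 2
  Position 12 ')': depth becomes 1
  Position 13 ')': depth becomes 0
  Position 14 '(': depth becomes 1
  Position 15 '(': depth becomes 2
  Position 16 '(': depth becomes 3
  Position 17 '(': depth becomes 4
  Position 18 '(': depth becomes 5
  Position 19 ')': depth becomes 4
  Position 20 ')': depth becomes 3
  Position 21 '(': depth becomes 4
  Position 22 ')': depth becomes 3
  Position 23 ')': depth becomes 2
  Position 24 ')': depth becomes 1
  Position 25 ')': depth becomes 0
Maximum depth reached: 5

5
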